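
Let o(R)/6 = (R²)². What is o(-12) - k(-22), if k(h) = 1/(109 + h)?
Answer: 10824191/87 ≈ 1.2442e+5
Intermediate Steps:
o(R) = 6*R⁴ (o(R) = 6*(R²)² = 6*R⁴)
o(-12) - k(-22) = 6*(-12)⁴ - 1/(109 - 22) = 6*20736 - 1/87 = 124416 - 1*1/87 = 124416 - 1/87 = 10824191/87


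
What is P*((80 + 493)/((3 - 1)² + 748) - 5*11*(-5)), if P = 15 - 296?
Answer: -58271813/752 ≈ -77489.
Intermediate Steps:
P = -281
P*((80 + 493)/((3 - 1)² + 748) - 5*11*(-5)) = -281*((80 + 493)/((3 - 1)² + 748) - 5*11*(-5)) = -281*(573/(2² + 748) - 55*(-5)) = -281*(573/(4 + 748) + 275) = -281*(573/752 + 275) = -281*207373/752 = -58271813/752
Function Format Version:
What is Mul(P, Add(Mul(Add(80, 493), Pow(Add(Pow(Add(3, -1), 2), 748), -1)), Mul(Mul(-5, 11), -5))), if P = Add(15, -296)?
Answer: Rational(-58271813, 752) ≈ -77489.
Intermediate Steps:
P = -281
Mul(P, Add(Mul(Add(80, 493), Pow(Add(Pow(Add(3, -1), 2), 748), -1)), Mul(Mul(-5, 11), -5))) = Mul(-281, Add(Mul(Add(80, 493), Pow(Add(Pow(Add(3, -1), 2), 748), -1)), Mul(Mul(-5, 11), -5))) = Mul(-281, Add(Mul(573, Pow(Add(Pow(2, 2), 748), -1)), Mul(-55, -5))) = Mul(-281, Add(Mul(573, Pow(Add(4, 748), -1)), 275)) = Mul(-281, Add(Mul(573, Pow(752, -1)), 275)) = Mul(-281, Add(Mul(573, Rational(1, 752)), 275)) = Mul(-281, Add(Rational(573, 752), 275)) = Mul(-281, Rational(207373, 752)) = Rational(-58271813, 752)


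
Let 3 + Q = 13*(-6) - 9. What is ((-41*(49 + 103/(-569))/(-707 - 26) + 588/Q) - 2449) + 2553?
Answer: 626850044/6256155 ≈ 100.20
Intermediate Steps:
Q = -90 (Q = -3 + (13*(-6) - 9) = -3 + (-78 - 9) = -3 - 87 = -90)
((-41*(49 + 103/(-569))/(-707 - 26) + 588/Q) - 2449) + 2553 = ((-41*(49 + 103/(-569))/(-707 - 26) + 588/(-90)) - 2449) + 2553 = ((-41/((-733/(49 + 103*(-1/569)))) + 588*(-1/90)) - 2449) + 2553 = ((-41/((-733/(49 - 103/569))) - 98/15) - 2449) + 2553 = ((-41/((-733/27778/569)) - 98/15) - 2449) + 2553 = ((-41/((-733*569/27778)) - 98/15) - 2449) + 2553 = ((-41/(-417077/27778) - 98/15) - 2449) + 2553 = ((-41*(-27778/417077) - 98/15) - 2449) + 2553 = ((1138898/417077 - 98/15) - 2449) + 2553 = (-23790076/6256155 - 2449) + 2553 = -15345113671/6256155 + 2553 = 626850044/6256155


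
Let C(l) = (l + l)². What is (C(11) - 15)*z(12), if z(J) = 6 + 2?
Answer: 3752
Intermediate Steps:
C(l) = 4*l² (C(l) = (2*l)² = 4*l²)
z(J) = 8
(C(11) - 15)*z(12) = (4*11² - 15)*8 = (4*121 - 15)*8 = (484 - 15)*8 = 469*8 = 3752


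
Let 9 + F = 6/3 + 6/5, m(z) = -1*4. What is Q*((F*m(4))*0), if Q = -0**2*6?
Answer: 0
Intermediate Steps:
m(z) = -4
F = -29/5 (F = -9 + (6/3 + 6/5) = -9 + (6*(1/3) + 6*(1/5)) = -9 + (2 + 6/5) = -9 + 16/5 = -29/5 ≈ -5.8000)
Q = 0 (Q = -0*6 = -1*0 = 0)
Q*((F*m(4))*0) = 0*(-29/5*(-4)*0) = 0*((116/5)*0) = 0*0 = 0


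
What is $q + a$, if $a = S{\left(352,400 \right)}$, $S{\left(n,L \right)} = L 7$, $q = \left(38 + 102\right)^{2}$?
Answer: $22400$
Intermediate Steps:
$q = 19600$ ($q = 140^{2} = 19600$)
$S{\left(n,L \right)} = 7 L$
$a = 2800$ ($a = 7 \cdot 400 = 2800$)
$q + a = 19600 + 2800 = 22400$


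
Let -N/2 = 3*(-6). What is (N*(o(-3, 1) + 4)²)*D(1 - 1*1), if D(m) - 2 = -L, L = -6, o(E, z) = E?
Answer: 288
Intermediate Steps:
N = 36 (N = -6*(-6) = -2*(-18) = 36)
D(m) = 8 (D(m) = 2 - 1*(-6) = 2 + 6 = 8)
(N*(o(-3, 1) + 4)²)*D(1 - 1*1) = (36*(-3 + 4)²)*8 = (36*1²)*8 = (36*1)*8 = 36*8 = 288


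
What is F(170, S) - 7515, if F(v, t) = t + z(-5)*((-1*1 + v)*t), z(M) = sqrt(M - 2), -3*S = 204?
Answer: -7583 - 11492*I*sqrt(7) ≈ -7583.0 - 30405.0*I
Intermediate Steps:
S = -68 (S = -1/3*204 = -68)
z(M) = sqrt(-2 + M)
F(v, t) = t + I*t*sqrt(7)*(-1 + v) (F(v, t) = t + sqrt(-2 - 5)*((-1*1 + v)*t) = t + sqrt(-7)*((-1 + v)*t) = t + (I*sqrt(7))*(t*(-1 + v)) = t + I*t*sqrt(7)*(-1 + v))
F(170, S) - 7515 = -68*(1 - I*sqrt(7) + I*170*sqrt(7)) - 7515 = -68*(1 - I*sqrt(7) + 170*I*sqrt(7)) - 7515 = -68*(1 + 169*I*sqrt(7)) - 7515 = (-68 - 11492*I*sqrt(7)) - 7515 = -7583 - 11492*I*sqrt(7)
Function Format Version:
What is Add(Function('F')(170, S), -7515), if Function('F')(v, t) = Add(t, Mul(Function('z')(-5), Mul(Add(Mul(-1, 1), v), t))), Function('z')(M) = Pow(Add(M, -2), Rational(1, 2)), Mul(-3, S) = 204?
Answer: Add(-7583, Mul(-11492, I, Pow(7, Rational(1, 2)))) ≈ Add(-7583.0, Mul(-30405., I))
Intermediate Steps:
S = -68 (S = Mul(Rational(-1, 3), 204) = -68)
Function('z')(M) = Pow(Add(-2, M), Rational(1, 2))
Function('F')(v, t) = Add(t, Mul(I, t, Pow(7, Rational(1, 2)), Add(-1, v))) (Function('F')(v, t) = Add(t, Mul(Pow(Add(-2, -5), Rational(1, 2)), Mul(Add(Mul(-1, 1), v), t))) = Add(t, Mul(Pow(-7, Rational(1, 2)), Mul(Add(-1, v), t))) = Add(t, Mul(Mul(I, Pow(7, Rational(1, 2))), Mul(t, Add(-1, v)))) = Add(t, Mul(I, t, Pow(7, Rational(1, 2)), Add(-1, v))))
Add(Function('F')(170, S), -7515) = Add(Mul(-68, Add(1, Mul(-1, I, Pow(7, Rational(1, 2))), Mul(I, 170, Pow(7, Rational(1, 2))))), -7515) = Add(Mul(-68, Add(1, Mul(-1, I, Pow(7, Rational(1, 2))), Mul(170, I, Pow(7, Rational(1, 2))))), -7515) = Add(Mul(-68, Add(1, Mul(169, I, Pow(7, Rational(1, 2))))), -7515) = Add(Add(-68, Mul(-11492, I, Pow(7, Rational(1, 2)))), -7515) = Add(-7583, Mul(-11492, I, Pow(7, Rational(1, 2))))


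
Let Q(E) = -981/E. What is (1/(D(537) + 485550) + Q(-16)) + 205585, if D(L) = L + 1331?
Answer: 801885714777/3899344 ≈ 2.0565e+5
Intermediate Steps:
D(L) = 1331 + L
(1/(D(537) + 485550) + Q(-16)) + 205585 = (1/((1331 + 537) + 485550) - 981/(-16)) + 205585 = (1/(1868 + 485550) - 981*(-1/16)) + 205585 = (1/487418 + 981/16) + 205585 = 239078537/3899344 + 205585 = 801885714777/3899344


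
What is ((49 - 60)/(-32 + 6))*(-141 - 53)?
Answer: -1067/13 ≈ -82.077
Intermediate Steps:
((49 - 60)/(-32 + 6))*(-141 - 53) = -11/(-26)*(-194) = -11*(-1/26)*(-194) = (11/26)*(-194) = -1067/13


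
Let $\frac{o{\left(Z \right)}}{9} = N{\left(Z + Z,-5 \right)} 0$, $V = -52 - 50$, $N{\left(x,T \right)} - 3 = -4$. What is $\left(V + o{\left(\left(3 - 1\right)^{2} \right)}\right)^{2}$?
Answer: $10404$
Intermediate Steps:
$N{\left(x,T \right)} = -1$ ($N{\left(x,T \right)} = 3 - 4 = -1$)
$V = -102$
$o{\left(Z \right)} = 0$ ($o{\left(Z \right)} = 9 \left(\left(-1\right) 0\right) = 9 \cdot 0 = 0$)
$\left(V + o{\left(\left(3 - 1\right)^{2} \right)}\right)^{2} = \left(-102 + 0\right)^{2} = \left(-102\right)^{2} = 10404$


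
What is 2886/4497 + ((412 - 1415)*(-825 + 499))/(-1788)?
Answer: -244209983/1340106 ≈ -182.23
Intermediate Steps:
2886/4497 + ((412 - 1415)*(-825 + 499))/(-1788) = 2886*(1/4497) - 1003*(-326)*(-1/1788) = 962/1499 + 326978*(-1/1788) = 962/1499 - 163489/894 = -244209983/1340106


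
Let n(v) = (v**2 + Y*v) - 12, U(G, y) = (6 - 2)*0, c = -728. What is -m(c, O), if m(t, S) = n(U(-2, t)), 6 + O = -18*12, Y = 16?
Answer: 12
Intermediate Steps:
O = -222 (O = -6 - 18*12 = -6 - 216 = -222)
U(G, y) = 0 (U(G, y) = 4*0 = 0)
n(v) = -12 + v**2 + 16*v (n(v) = (v**2 + 16*v) - 12 = -12 + v**2 + 16*v)
m(t, S) = -12 (m(t, S) = -12 + 0**2 + 16*0 = -12 + 0 + 0 = -12)
-m(c, O) = -1*(-12) = 12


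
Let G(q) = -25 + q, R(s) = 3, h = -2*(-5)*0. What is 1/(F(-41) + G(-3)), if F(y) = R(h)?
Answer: -1/25 ≈ -0.040000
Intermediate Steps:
h = 0 (h = 10*0 = 0)
F(y) = 3
1/(F(-41) + G(-3)) = 1/(3 + (-25 - 3)) = 1/(3 - 28) = 1/(-25) = -1/25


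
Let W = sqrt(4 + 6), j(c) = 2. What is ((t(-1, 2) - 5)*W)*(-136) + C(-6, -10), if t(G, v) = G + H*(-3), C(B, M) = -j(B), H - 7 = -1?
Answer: -2 + 3264*sqrt(10) ≈ 10320.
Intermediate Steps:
H = 6 (H = 7 - 1 = 6)
W = sqrt(10) ≈ 3.1623
C(B, M) = -2 (C(B, M) = -1*2 = -2)
t(G, v) = -18 + G (t(G, v) = G + 6*(-3) = G - 18 = -18 + G)
((t(-1, 2) - 5)*W)*(-136) + C(-6, -10) = (((-18 - 1) - 5)*sqrt(10))*(-136) - 2 = ((-19 - 5)*sqrt(10))*(-136) - 2 = -24*sqrt(10)*(-136) - 2 = 3264*sqrt(10) - 2 = -2 + 3264*sqrt(10)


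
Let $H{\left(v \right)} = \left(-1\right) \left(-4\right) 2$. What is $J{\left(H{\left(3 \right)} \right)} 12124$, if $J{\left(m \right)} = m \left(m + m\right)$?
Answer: $1551872$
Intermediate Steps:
$H{\left(v \right)} = 8$ ($H{\left(v \right)} = 4 \cdot 2 = 8$)
$J{\left(m \right)} = 2 m^{2}$ ($J{\left(m \right)} = m 2 m = 2 m^{2}$)
$J{\left(H{\left(3 \right)} \right)} 12124 = 2 \cdot 8^{2} \cdot 12124 = 2 \cdot 64 \cdot 12124 = 128 \cdot 12124 = 1551872$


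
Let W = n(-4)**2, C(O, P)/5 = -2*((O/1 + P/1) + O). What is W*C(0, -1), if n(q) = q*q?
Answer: 2560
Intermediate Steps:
C(O, P) = -20*O - 10*P (C(O, P) = 5*(-2*((O/1 + P/1) + O)) = 5*(-2*((O*1 + P*1) + O)) = 5*(-2*((O + P) + O)) = 5*(-2*(P + 2*O)) = 5*(-4*O - 2*P) = -20*O - 10*P)
n(q) = q**2
W = 256 (W = ((-4)**2)**2 = 16**2 = 256)
W*C(0, -1) = 256*(-20*0 - 10*(-1)) = 256*(0 + 10) = 256*10 = 2560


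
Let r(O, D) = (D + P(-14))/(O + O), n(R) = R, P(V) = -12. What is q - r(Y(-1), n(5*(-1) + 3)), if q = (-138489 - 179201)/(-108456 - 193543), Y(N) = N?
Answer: -1796303/301999 ≈ -5.9480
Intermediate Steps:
r(O, D) = (-12 + D)/(2*O) (r(O, D) = (D - 12)/(O + O) = (-12 + D)/((2*O)) = (-12 + D)*(1/(2*O)) = (-12 + D)/(2*O))
q = 317690/301999 (q = -317690/(-301999) = -317690*(-1/301999) = 317690/301999 ≈ 1.0520)
q - r(Y(-1), n(5*(-1) + 3)) = 317690/301999 - (-12 + (5*(-1) + 3))/(2*(-1)) = 317690/301999 - (-1)*(-12 + (-5 + 3))/2 = 317690/301999 - (-1)*(-12 - 2)/2 = 317690/301999 - (-1)*(-14)/2 = 317690/301999 - 1*7 = 317690/301999 - 7 = -1796303/301999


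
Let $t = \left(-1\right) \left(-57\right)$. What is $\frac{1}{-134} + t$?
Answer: $\frac{7637}{134} \approx 56.993$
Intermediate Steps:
$t = 57$
$\frac{1}{-134} + t = \frac{1}{-134} + 57 = - \frac{1}{134} + 57 = \frac{7637}{134}$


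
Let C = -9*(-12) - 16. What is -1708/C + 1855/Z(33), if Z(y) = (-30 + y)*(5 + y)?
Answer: -6013/2622 ≈ -2.2933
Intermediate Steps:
C = 92 (C = 108 - 16 = 92)
-1708/C + 1855/Z(33) = -1708/92 + 1855/(-150 + 33² - 25*33) = -1708*1/92 + 1855/(-150 + 1089 - 825) = -427/23 + 1855/114 = -6013/2622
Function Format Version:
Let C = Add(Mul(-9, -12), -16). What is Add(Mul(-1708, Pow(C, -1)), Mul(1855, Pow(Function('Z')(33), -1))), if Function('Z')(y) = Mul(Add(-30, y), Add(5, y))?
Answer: Rational(-6013, 2622) ≈ -2.2933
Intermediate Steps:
C = 92 (C = Add(108, -16) = 92)
Add(Mul(-1708, Pow(C, -1)), Mul(1855, Pow(Function('Z')(33), -1))) = Add(Mul(-1708, Pow(92, -1)), Mul(1855, Pow(Add(-150, Pow(33, 2), Mul(-25, 33)), -1))) = Add(Mul(-1708, Rational(1, 92)), Mul(1855, Pow(Add(-150, 1089, -825), -1))) = Add(Rational(-427, 23), Mul(1855, Pow(114, -1))) = Add(Rational(-427, 23), Mul(1855, Rational(1, 114))) = Add(Rational(-427, 23), Rational(1855, 114)) = Rational(-6013, 2622)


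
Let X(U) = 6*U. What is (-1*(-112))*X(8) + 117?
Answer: 5493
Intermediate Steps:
(-1*(-112))*X(8) + 117 = (-1*(-112))*(6*8) + 117 = 112*48 + 117 = 5376 + 117 = 5493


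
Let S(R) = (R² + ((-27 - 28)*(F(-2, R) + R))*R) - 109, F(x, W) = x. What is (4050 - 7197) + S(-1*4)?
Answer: -4560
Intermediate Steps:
S(R) = -109 + R² + R*(110 - 55*R) (S(R) = (R² + ((-27 - 28)*(-2 + R))*R) - 109 = (R² + (-55*(-2 + R))*R) - 109 = (R² + (110 - 55*R)*R) - 109 = (R² + R*(110 - 55*R)) - 109 = -109 + R² + R*(110 - 55*R))
(4050 - 7197) + S(-1*4) = (4050 - 7197) + (-109 - 54*(-1*4)² + 110*(-1*4)) = -3147 + (-109 - 54*(-4)² + 110*(-4)) = -3147 + (-109 - 54*16 - 440) = -3147 + (-109 - 864 - 440) = -3147 - 1413 = -4560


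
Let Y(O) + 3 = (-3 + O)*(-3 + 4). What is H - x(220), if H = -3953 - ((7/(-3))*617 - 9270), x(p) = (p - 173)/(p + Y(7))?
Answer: 4479529/663 ≈ 6756.5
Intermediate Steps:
Y(O) = -6 + O (Y(O) = -3 + (-3 + O)*(-3 + 4) = -3 + (-3 + O)*1 = -3 + (-3 + O) = -6 + O)
x(p) = (-173 + p)/(1 + p) (x(p) = (p - 173)/(p + (-6 + 7)) = (-173 + p)/(p + 1) = (-173 + p)/(1 + p))
H = 20270/3 (H = -3953 - ((7*(-1/3))*617 - 9270) = -3953 - (-7/3*617 - 9270) = -3953 - (-4319/3 - 9270) = -3953 - 1*(-32129/3) = -3953 + 32129/3 = 20270/3 ≈ 6756.7)
H - x(220) = 20270/3 - (-173 + 220)/(1 + 220) = 20270/3 - 47/221 = 4479529/663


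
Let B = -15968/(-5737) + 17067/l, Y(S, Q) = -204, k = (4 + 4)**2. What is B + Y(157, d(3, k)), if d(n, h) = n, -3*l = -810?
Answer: -71256407/516330 ≈ -138.01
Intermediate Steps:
k = 64 (k = 8**2 = 64)
l = 270 (l = -1/3*(-810) = 270)
B = 34074913/516330 (B = -15968/(-5737) + 17067/270 = -15968*(-1/5737) + 17067*(1/270) = 15968/5737 + 5689/90 = 34074913/516330 ≈ 65.994)
B + Y(157, d(3, k)) = 34074913/516330 - 204 = -71256407/516330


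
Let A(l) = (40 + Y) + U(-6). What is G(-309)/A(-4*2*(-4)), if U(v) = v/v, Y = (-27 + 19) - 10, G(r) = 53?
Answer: 53/23 ≈ 2.3043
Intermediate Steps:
Y = -18 (Y = -8 - 10 = -18)
U(v) = 1
A(l) = 23 (A(l) = (40 - 18) + 1 = 22 + 1 = 23)
G(-309)/A(-4*2*(-4)) = 53/23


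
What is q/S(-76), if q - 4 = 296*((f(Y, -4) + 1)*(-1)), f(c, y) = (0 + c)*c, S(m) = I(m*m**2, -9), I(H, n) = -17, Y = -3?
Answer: 2956/17 ≈ 173.88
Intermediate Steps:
S(m) = -17
f(c, y) = c**2 (f(c, y) = c*c = c**2)
q = -2956 (q = 4 + 296*(((-3)**2 + 1)*(-1)) = 4 + 296*((9 + 1)*(-1)) = 4 + 296*(10*(-1)) = 4 + 296*(-10) = 4 - 2960 = -2956)
q/S(-76) = -2956/(-17) = -2956*(-1/17) = 2956/17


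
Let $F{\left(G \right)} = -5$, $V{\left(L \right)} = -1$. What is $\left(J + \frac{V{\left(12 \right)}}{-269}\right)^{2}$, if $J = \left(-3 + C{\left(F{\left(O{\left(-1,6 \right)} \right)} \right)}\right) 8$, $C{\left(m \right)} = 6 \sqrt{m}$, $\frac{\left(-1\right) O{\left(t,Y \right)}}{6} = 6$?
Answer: $\frac{\left(6455 - 12912 i \sqrt{5}\right)^{2}}{72361} \approx -10944.0 - 5151.1 i$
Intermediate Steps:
$O{\left(t,Y \right)} = -36$ ($O{\left(t,Y \right)} = \left(-6\right) 6 = -36$)
$J = -24 + 48 i \sqrt{5}$ ($J = \left(-3 + 6 \sqrt{-5}\right) 8 = \left(-3 + 6 i \sqrt{5}\right) 8 = -24 + 48 i \sqrt{5} \approx -24.0 + 107.33 i$)
$\left(J + \frac{V{\left(12 \right)}}{-269}\right)^{2} = \left(\left(-24 + 48 i \sqrt{5}\right) - \frac{1}{-269}\right)^{2} = \left(\left(-24 + 48 i \sqrt{5}\right) - - \frac{1}{269}\right)^{2} = \left(\left(-24 + 48 i \sqrt{5}\right) + \frac{1}{269}\right)^{2} = \left(- \frac{6455}{269} + 48 i \sqrt{5}\right)^{2}$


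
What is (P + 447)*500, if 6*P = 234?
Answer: 243000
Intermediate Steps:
P = 39 (P = (⅙)*234 = 39)
(P + 447)*500 = (39 + 447)*500 = 486*500 = 243000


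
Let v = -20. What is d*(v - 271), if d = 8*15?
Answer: -34920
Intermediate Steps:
d = 120
d*(v - 271) = 120*(-20 - 271) = 120*(-291) = -34920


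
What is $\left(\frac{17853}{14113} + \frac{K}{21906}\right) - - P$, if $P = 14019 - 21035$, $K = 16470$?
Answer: $- \frac{10951710440}{1561411} \approx -7014.0$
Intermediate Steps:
$P = -7016$ ($P = 14019 - 21035 = -7016$)
$\left(\frac{17853}{14113} + \frac{K}{21906}\right) - - P = \left(\frac{17853}{14113} + \frac{16470}{21906}\right) - \left(-1\right) \left(-7016\right) = \left(17853 \cdot \frac{1}{14113} + 16470 \cdot \frac{1}{21906}\right) - 7016 = \left(\frac{1623}{1283} + \frac{915}{1217}\right) - 7016 = \frac{3149136}{1561411} - 7016 = - \frac{10951710440}{1561411}$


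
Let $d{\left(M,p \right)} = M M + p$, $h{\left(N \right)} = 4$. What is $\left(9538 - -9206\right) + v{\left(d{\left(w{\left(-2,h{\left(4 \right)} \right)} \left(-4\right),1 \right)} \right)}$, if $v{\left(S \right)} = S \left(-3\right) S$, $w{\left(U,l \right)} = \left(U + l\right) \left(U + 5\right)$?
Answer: $-980043$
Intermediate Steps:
$w{\left(U,l \right)} = \left(5 + U\right) \left(U + l\right)$ ($w{\left(U,l \right)} = \left(U + l\right) \left(5 + U\right) = \left(5 + U\right) \left(U + l\right)$)
$d{\left(M,p \right)} = p + M^{2}$ ($d{\left(M,p \right)} = M^{2} + p = p + M^{2}$)
$v{\left(S \right)} = - 3 S^{2}$ ($v{\left(S \right)} = - 3 S S = - 3 S^{2}$)
$\left(9538 - -9206\right) + v{\left(d{\left(w{\left(-2,h{\left(4 \right)} \right)} \left(-4\right),1 \right)} \right)} = \left(9538 - -9206\right) - 3 \left(1 + \left(\left(\left(-2\right)^{2} + 5 \left(-2\right) + 5 \cdot 4 - 8\right) \left(-4\right)\right)^{2}\right)^{2} = \left(9538 + 9206\right) - 3 \left(1 + \left(\left(4 - 10 + 20 - 8\right) \left(-4\right)\right)^{2}\right)^{2} = 18744 - 3 \left(1 + \left(6 \left(-4\right)\right)^{2}\right)^{2} = 18744 - 3 \left(1 + \left(-24\right)^{2}\right)^{2} = 18744 - 3 \left(1 + 576\right)^{2} = 18744 - 3 \cdot 577^{2} = 18744 - 998787 = -980043$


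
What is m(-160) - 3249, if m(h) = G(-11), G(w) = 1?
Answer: -3248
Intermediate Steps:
m(h) = 1
m(-160) - 3249 = 1 - 3249 = -3248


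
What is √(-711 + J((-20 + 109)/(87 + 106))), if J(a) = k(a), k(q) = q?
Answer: I*√26466862/193 ≈ 26.656*I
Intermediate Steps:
J(a) = a
√(-711 + J((-20 + 109)/(87 + 106))) = √(-711 + (-20 + 109)/(87 + 106)) = √(-711 + 89/193) = √(-137134/193) = I*√26466862/193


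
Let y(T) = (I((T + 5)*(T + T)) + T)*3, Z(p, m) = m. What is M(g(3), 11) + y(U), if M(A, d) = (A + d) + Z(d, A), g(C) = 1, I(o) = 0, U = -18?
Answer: -41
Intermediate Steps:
y(T) = 3*T (y(T) = (0 + T)*3 = T*3 = 3*T)
M(A, d) = d + 2*A (M(A, d) = (A + d) + A = d + 2*A)
M(g(3), 11) + y(U) = (11 + 2*1) + 3*(-18) = (11 + 2) - 54 = 13 - 54 = -41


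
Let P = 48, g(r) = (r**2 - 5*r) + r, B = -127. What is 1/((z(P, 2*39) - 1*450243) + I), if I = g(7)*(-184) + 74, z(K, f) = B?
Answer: -1/454160 ≈ -2.2019e-6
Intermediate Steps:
g(r) = r**2 - 4*r
z(K, f) = -127
I = -3790 (I = (7*(-4 + 7))*(-184) + 74 = (7*3)*(-184) + 74 = 21*(-184) + 74 = -3864 + 74 = -3790)
1/((z(P, 2*39) - 1*450243) + I) = 1/((-127 - 1*450243) - 3790) = 1/((-127 - 450243) - 3790) = 1/(-450370 - 3790) = 1/(-454160) = -1/454160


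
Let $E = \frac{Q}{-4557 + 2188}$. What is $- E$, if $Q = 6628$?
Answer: $\frac{6628}{2369} \approx 2.7978$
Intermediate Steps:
$E = - \frac{6628}{2369}$ ($E = \frac{6628}{-4557 + 2188} = \frac{6628}{-2369} = 6628 \left(- \frac{1}{2369}\right) = - \frac{6628}{2369} \approx -2.7978$)
$- E = \left(-1\right) \left(- \frac{6628}{2369}\right) = \frac{6628}{2369}$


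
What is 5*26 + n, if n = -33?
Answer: 97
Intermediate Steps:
5*26 + n = 5*26 - 33 = 130 - 33 = 97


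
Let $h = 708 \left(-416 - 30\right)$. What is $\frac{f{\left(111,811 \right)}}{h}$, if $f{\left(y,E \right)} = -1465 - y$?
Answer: $\frac{197}{39471} \approx 0.004991$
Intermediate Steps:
$h = -315768$ ($h = 708 \left(-416 - 30\right) = 708 \left(-446\right) = -315768$)
$\frac{f{\left(111,811 \right)}}{h} = \frac{-1465 - 111}{-315768} = \left(-1465 - 111\right) \left(- \frac{1}{315768}\right) = \left(-1576\right) \left(- \frac{1}{315768}\right) = \frac{197}{39471}$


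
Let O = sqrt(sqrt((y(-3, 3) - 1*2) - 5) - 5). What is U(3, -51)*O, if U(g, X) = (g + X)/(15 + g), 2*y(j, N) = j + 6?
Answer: -4*sqrt(-20 + 2*I*sqrt(22))/3 ≈ -1.3632 - 6.1167*I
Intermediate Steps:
y(j, N) = 3 + j/2 (y(j, N) = (j + 6)/2 = (6 + j)/2 = 3 + j/2)
U(g, X) = (X + g)/(15 + g)
O = sqrt(-5 + I*sqrt(22)/2) (O = sqrt(sqrt(((3 + (1/2)*(-3)) - 1*2) - 5) - 5) = sqrt(sqrt(((3 - 3/2) - 2) - 5) - 5) = sqrt(sqrt((3/2 - 2) - 5) - 5) = sqrt(sqrt(-1/2 - 5) - 5) = sqrt(sqrt(-11/2) - 5) = sqrt(I*sqrt(22)/2 - 5) = sqrt(-5 + I*sqrt(22)/2) ≈ 0.51121 + 2.2938*I)
U(3, -51)*O = ((-51 + 3)/(15 + 3))*(sqrt(-20 + 2*I*sqrt(22))/2) = (-48/18)*(sqrt(-20 + 2*I*sqrt(22))/2) = ((1/18)*(-48))*(sqrt(-20 + 2*I*sqrt(22))/2) = -4*sqrt(-20 + 2*I*sqrt(22))/3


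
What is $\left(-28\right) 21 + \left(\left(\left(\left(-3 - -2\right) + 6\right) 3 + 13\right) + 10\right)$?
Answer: $-550$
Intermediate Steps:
$\left(-28\right) 21 + \left(\left(\left(\left(-3 - -2\right) + 6\right) 3 + 13\right) + 10\right) = -588 + \left(\left(\left(\left(-3 + 2\right) + 6\right) 3 + 13\right) + 10\right) = -588 + \left(\left(\left(-1 + 6\right) 3 + 13\right) + 10\right) = -588 + \left(\left(5 \cdot 3 + 13\right) + 10\right) = -588 + \left(\left(15 + 13\right) + 10\right) = -588 + \left(28 + 10\right) = -588 + 38 = -550$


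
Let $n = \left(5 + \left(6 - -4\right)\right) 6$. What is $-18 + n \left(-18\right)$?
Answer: $-1638$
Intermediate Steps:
$n = 90$ ($n = \left(5 + \left(6 + 4\right)\right) 6 = \left(5 + 10\right) 6 = 15 \cdot 6 = 90$)
$-18 + n \left(-18\right) = -18 + 90 \left(-18\right) = -18 - 1620 = -1638$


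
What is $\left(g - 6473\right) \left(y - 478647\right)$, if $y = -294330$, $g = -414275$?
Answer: $325228526796$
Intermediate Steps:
$\left(g - 6473\right) \left(y - 478647\right) = \left(-414275 - 6473\right) \left(-294330 - 478647\right) = \left(-420748\right) \left(-772977\right) = 325228526796$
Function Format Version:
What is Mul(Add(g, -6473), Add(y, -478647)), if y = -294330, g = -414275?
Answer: 325228526796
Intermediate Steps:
Mul(Add(g, -6473), Add(y, -478647)) = Mul(Add(-414275, -6473), Add(-294330, -478647)) = Mul(-420748, -772977) = 325228526796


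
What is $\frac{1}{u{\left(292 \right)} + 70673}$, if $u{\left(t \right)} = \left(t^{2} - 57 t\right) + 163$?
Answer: $\frac{1}{139456} \approx 7.1707 \cdot 10^{-6}$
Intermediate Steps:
$u{\left(t \right)} = 163 + t^{2} - 57 t$
$\frac{1}{u{\left(292 \right)} + 70673} = \frac{1}{\left(163 + 292^{2} - 16644\right) + 70673} = \frac{1}{\left(163 + 85264 - 16644\right) + 70673} = \frac{1}{68783 + 70673} = \frac{1}{139456}$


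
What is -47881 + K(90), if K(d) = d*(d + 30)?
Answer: -37081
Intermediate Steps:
K(d) = d*(30 + d)
-47881 + K(90) = -47881 + 90*(30 + 90) = -47881 + 90*120 = -47881 + 10800 = -37081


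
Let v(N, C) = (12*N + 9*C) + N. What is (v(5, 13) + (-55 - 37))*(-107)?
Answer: -9630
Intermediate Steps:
v(N, C) = 9*C + 13*N (v(N, C) = (9*C + 12*N) + N = 9*C + 13*N)
(v(5, 13) + (-55 - 37))*(-107) = ((9*13 + 13*5) + (-55 - 37))*(-107) = ((117 + 65) - 92)*(-107) = (182 - 92)*(-107) = 90*(-107) = -9630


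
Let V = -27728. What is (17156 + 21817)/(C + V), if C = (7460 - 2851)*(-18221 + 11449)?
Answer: -12991/10413292 ≈ -0.0012475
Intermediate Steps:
C = -31212148 (C = 4609*(-6772) = -31212148)
(17156 + 21817)/(C + V) = (17156 + 21817)/(-31212148 - 27728) = 38973/(-31239876) = 38973*(-1/31239876) = -12991/10413292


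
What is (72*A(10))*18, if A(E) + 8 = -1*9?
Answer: -22032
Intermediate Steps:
A(E) = -17 (A(E) = -8 - 1*9 = -8 - 9 = -17)
(72*A(10))*18 = (72*(-17))*18 = -1224*18 = -22032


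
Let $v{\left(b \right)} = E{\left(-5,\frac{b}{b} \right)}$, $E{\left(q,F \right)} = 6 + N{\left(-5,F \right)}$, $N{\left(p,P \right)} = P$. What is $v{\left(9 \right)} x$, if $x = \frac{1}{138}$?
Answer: $\frac{7}{138} \approx 0.050725$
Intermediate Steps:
$E{\left(q,F \right)} = 6 + F$
$v{\left(b \right)} = 7$ ($v{\left(b \right)} = 6 + \frac{b}{b} = 6 + 1 = 7$)
$x = \frac{1}{138} \approx 0.0072464$
$v{\left(9 \right)} x = 7 \cdot \frac{1}{138} = \frac{7}{138}$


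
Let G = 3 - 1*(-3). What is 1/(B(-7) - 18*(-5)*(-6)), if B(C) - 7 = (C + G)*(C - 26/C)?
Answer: -7/3708 ≈ -0.0018878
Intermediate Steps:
G = 6 (G = 3 + 3 = 6)
B(C) = 7 + (6 + C)*(C - 26/C) (B(C) = 7 + (C + 6)*(C - 26/C) = 7 + (6 + C)*(C - 26/C))
1/(B(-7) - 18*(-5)*(-6)) = 1/((-19 + (-7)² - 156/(-7) + 6*(-7)) - 18*(-5)*(-6)) = 1/((-19 + 49 - 156*(-⅐) - 42) - 6*(-15)*(-6)) = 1/((-19 + 49 + 156/7 - 42) + 90*(-6)) = 1/(72/7 - 540) = 1/(-3708/7) = -7/3708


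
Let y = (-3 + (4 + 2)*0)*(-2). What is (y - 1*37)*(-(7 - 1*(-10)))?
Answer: 527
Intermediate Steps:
y = 6 (y = (-3 + 6*0)*(-2) = (-3 + 0)*(-2) = -3*(-2) = 6)
(y - 1*37)*(-(7 - 1*(-10))) = (6 - 1*37)*(-(7 - 1*(-10))) = (6 - 37)*(-(7 + 10)) = -(-31)*17 = -31*(-17) = 527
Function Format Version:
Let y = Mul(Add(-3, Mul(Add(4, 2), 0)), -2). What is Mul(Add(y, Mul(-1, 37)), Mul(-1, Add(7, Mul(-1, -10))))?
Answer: 527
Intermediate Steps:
y = 6 (y = Mul(Add(-3, Mul(6, 0)), -2) = Mul(Add(-3, 0), -2) = Mul(-3, -2) = 6)
Mul(Add(y, Mul(-1, 37)), Mul(-1, Add(7, Mul(-1, -10)))) = Mul(Add(6, Mul(-1, 37)), Mul(-1, Add(7, Mul(-1, -10)))) = Mul(Add(6, -37), Mul(-1, Add(7, 10))) = Mul(-31, Mul(-1, 17)) = Mul(-31, -17) = 527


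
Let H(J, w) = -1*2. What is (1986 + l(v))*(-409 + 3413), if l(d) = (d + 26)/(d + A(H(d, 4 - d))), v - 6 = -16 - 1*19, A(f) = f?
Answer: 184953276/31 ≈ 5.9662e+6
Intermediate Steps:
H(J, w) = -2
v = -29 (v = 6 + (-16 - 1*19) = 6 + (-16 - 19) = 6 - 35 = -29)
l(d) = (26 + d)/(-2 + d) (l(d) = (d + 26)/(d - 2) = (26 + d)/(-2 + d))
(1986 + l(v))*(-409 + 3413) = (1986 + (26 - 29)/(-2 - 29))*(-409 + 3413) = (1986 - 3/(-31))*3004 = (1986 - 1/31*(-3))*3004 = (1986 + 3/31)*3004 = (61569/31)*3004 = 184953276/31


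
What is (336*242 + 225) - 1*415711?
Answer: -334174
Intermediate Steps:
(336*242 + 225) - 1*415711 = (81312 + 225) - 415711 = 81537 - 415711 = -334174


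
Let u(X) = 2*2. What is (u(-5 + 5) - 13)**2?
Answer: 81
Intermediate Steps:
u(X) = 4
(u(-5 + 5) - 13)**2 = (4 - 13)**2 = (-9)**2 = 81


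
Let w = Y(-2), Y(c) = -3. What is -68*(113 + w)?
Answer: -7480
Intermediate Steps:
w = -3
-68*(113 + w) = -68*(113 - 3) = -68*110 = -7480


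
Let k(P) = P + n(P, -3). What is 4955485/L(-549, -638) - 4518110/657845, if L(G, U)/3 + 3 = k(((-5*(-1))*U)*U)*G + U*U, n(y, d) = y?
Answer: -6057443707769419/881879845500933 ≈ -6.8688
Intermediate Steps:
k(P) = 2*P (k(P) = P + P = 2*P)
L(G, U) = -9 + 3*U² + 30*G*U² (L(G, U) = -9 + 3*((2*(((-5*(-1))*U)*U))*G + U*U) = -9 + 3*((2*((5*U)*U))*G + U²) = -9 + 3*((2*(5*U²))*G + U²) = -9 + 3*((10*U²)*G + U²) = -9 + 3*(10*G*U² + U²) = -9 + 3*(U² + 10*G*U²) = -9 + (3*U² + 30*G*U²) = -9 + 3*U² + 30*G*U²)
4955485/L(-549, -638) - 4518110/657845 = 4955485/(-9 + 3*(-638)² + 30*(-549)*(-638)²) - 4518110/657845 = 4955485/(-9 + 3*407044 + 30*(-549)*407044) - 4518110*1/657845 = 4955485/(-9 + 1221132 - 6704014680) - 903622/131569 = 4955485/(-6702793557) - 903622/131569 = 4955485*(-1/6702793557) - 903622/131569 = -4955485/6702793557 - 903622/131569 = -6057443707769419/881879845500933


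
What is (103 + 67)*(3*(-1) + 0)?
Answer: -510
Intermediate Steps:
(103 + 67)*(3*(-1) + 0) = 170*(-3 + 0) = 170*(-3) = -510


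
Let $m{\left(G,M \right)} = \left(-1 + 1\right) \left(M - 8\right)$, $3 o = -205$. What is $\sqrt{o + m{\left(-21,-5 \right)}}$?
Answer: $\frac{i \sqrt{615}}{3} \approx 8.2664 i$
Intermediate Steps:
$o = - \frac{205}{3}$ ($o = \frac{1}{3} \left(-205\right) = - \frac{205}{3} \approx -68.333$)
$m{\left(G,M \right)} = 0$ ($m{\left(G,M \right)} = 0 \left(-8 + M\right) = 0$)
$\sqrt{o + m{\left(-21,-5 \right)}} = \sqrt{- \frac{205}{3} + 0} = \sqrt{- \frac{205}{3}} = \frac{i \sqrt{615}}{3}$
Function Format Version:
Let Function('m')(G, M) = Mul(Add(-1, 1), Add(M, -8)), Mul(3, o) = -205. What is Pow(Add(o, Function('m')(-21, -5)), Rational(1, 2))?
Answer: Mul(Rational(1, 3), I, Pow(615, Rational(1, 2))) ≈ Mul(8.2664, I)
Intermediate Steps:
o = Rational(-205, 3) (o = Mul(Rational(1, 3), -205) = Rational(-205, 3) ≈ -68.333)
Function('m')(G, M) = 0 (Function('m')(G, M) = Mul(0, Add(-8, M)) = 0)
Pow(Add(o, Function('m')(-21, -5)), Rational(1, 2)) = Pow(Add(Rational(-205, 3), 0), Rational(1, 2)) = Pow(Rational(-205, 3), Rational(1, 2)) = Mul(Rational(1, 3), I, Pow(615, Rational(1, 2)))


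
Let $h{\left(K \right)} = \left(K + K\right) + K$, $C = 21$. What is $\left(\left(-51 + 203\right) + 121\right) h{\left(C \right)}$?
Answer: $17199$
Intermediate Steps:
$h{\left(K \right)} = 3 K$ ($h{\left(K \right)} = 2 K + K = 3 K$)
$\left(\left(-51 + 203\right) + 121\right) h{\left(C \right)} = \left(\left(-51 + 203\right) + 121\right) 3 \cdot 21 = \left(152 + 121\right) 63 = 273 \cdot 63 = 17199$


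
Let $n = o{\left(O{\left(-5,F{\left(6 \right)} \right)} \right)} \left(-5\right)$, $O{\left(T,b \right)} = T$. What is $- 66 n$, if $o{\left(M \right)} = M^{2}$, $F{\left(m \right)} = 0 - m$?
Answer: $8250$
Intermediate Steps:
$F{\left(m \right)} = - m$
$n = -125$ ($n = \left(-5\right)^{2} \left(-5\right) = 25 \left(-5\right) = -125$)
$- 66 n = \left(-66\right) \left(-125\right) = 8250$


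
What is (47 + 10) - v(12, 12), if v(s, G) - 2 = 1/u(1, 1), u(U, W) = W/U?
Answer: 54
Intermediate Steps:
v(s, G) = 3 (v(s, G) = 2 + 1/(1/1) = 2 + 1/(1*1) = 2 + 1/1 = 2 + 1 = 3)
(47 + 10) - v(12, 12) = (47 + 10) - 1*3 = 57 - 3 = 54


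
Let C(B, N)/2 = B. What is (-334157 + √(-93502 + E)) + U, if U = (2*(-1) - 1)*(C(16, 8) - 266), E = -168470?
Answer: -333455 + 6*I*√7277 ≈ -3.3346e+5 + 511.83*I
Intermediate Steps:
C(B, N) = 2*B
U = 702 (U = (2*(-1) - 1)*(2*16 - 266) = (-2 - 1)*(32 - 266) = -3*(-234) = 702)
(-334157 + √(-93502 + E)) + U = (-334157 + √(-93502 - 168470)) + 702 = (-334157 + √(-261972)) + 702 = (-334157 + 6*I*√7277) + 702 = -333455 + 6*I*√7277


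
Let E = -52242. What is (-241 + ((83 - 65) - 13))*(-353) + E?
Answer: 31066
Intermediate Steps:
(-241 + ((83 - 65) - 13))*(-353) + E = (-241 + ((83 - 65) - 13))*(-353) - 52242 = (-241 + (18 - 13))*(-353) - 52242 = (-241 + 5)*(-353) - 52242 = -236*(-353) - 52242 = 83308 - 52242 = 31066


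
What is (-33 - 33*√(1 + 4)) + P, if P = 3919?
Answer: 3886 - 33*√5 ≈ 3812.2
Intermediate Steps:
(-33 - 33*√(1 + 4)) + P = (-33 - 33*√(1 + 4)) + 3919 = (-33 - 33*√5) + 3919 = 3886 - 33*√5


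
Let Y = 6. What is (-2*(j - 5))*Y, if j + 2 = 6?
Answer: 12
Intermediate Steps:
j = 4 (j = -2 + 6 = 4)
(-2*(j - 5))*Y = -2*(4 - 5)*6 = -2*(-1)*6 = 2*6 = 12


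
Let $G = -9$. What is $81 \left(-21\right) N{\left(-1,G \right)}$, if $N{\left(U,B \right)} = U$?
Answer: $1701$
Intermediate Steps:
$81 \left(-21\right) N{\left(-1,G \right)} = 81 \left(-21\right) \left(-1\right) = \left(-1701\right) \left(-1\right) = 1701$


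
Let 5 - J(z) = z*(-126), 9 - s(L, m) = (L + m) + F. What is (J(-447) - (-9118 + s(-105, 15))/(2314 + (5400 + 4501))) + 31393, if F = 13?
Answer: -304437628/12215 ≈ -24923.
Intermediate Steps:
s(L, m) = -4 - L - m (s(L, m) = 9 - ((L + m) + 13) = 9 - (13 + L + m) = 9 + (-13 - L - m) = -4 - L - m)
J(z) = 5 + 126*z (J(z) = 5 - z*(-126) = 5 - (-126)*z = 5 + 126*z)
(J(-447) - (-9118 + s(-105, 15))/(2314 + (5400 + 4501))) + 31393 = ((5 + 126*(-447)) - (-9118 + (-4 - 1*(-105) - 1*15))/(2314 + (5400 + 4501))) + 31393 = ((5 - 56322) - (-9118 + (-4 + 105 - 15))/(2314 + 9901)) + 31393 = (-56317 - (-9118 + 86)/12215) + 31393 = (-56317 - (-9032)/12215) + 31393 = (-56317 - 1*(-9032/12215)) + 31393 = (-56317 + 9032/12215) + 31393 = -687903123/12215 + 31393 = -304437628/12215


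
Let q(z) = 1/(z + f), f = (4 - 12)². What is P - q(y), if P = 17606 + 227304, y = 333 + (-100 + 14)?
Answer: 76167009/311 ≈ 2.4491e+5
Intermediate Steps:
f = 64 (f = (-8)² = 64)
y = 247 (y = 333 - 86 = 247)
q(z) = 1/(64 + z) (q(z) = 1/(z + 64) = 1/(64 + z))
P = 244910
P - q(y) = 244910 - 1/(64 + 247) = 244910 - 1/311 = 76167009/311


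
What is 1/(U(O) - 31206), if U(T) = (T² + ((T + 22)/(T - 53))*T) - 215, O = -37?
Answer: -6/180349 ≈ -3.3269e-5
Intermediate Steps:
U(T) = -215 + T² + T*(22 + T)/(-53 + T) (U(T) = (T² + ((22 + T)/(-53 + T))*T) - 215 = (T² + T*(22 + T)/(-53 + T)) - 215 = -215 + T² + T*(22 + T)/(-53 + T))
1/(U(O) - 31206) = 1/((11395 + (-37)³ - 193*(-37) - 52*(-37)²)/(-53 - 37) - 31206) = 1/((11395 - 50653 + 7141 - 52*1369)/(-90) - 31206) = 1/(-(11395 - 50653 + 7141 - 71188)/90 - 31206) = 1/(-1/90*(-103305) - 31206) = 1/(6887/6 - 31206) = 1/(-180349/6) = -6/180349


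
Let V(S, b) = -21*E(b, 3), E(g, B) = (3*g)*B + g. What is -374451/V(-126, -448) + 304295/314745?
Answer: -849795299/282011520 ≈ -3.0133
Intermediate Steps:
E(g, B) = g + 3*B*g (E(g, B) = 3*B*g + g = g + 3*B*g)
V(S, b) = -210*b (V(S, b) = -21*b*(1 + 3*3) = -21*b*(1 + 9) = -21*b*10 = -210*b)
-374451/V(-126, -448) + 304295/314745 = -374451/((-210*(-448))) + 304295/314745 = -374451/94080 + 304295*(1/314745) = -374451*1/94080 + 60859/62949 = -17831/4480 + 60859/62949 = -849795299/282011520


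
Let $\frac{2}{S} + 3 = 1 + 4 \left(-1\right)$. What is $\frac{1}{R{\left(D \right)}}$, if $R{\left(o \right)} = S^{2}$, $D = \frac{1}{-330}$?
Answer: $9$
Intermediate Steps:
$S = - \frac{1}{3}$ ($S = \frac{2}{-3 + \left(1 + 4 \left(-1\right)\right)} = \frac{2}{-3 + \left(1 - 4\right)} = \frac{2}{-3 - 3} = \frac{2}{-6} = 2 \left(- \frac{1}{6}\right) = - \frac{1}{3} \approx -0.33333$)
$D = - \frac{1}{330} \approx -0.0030303$
$R{\left(o \right)} = \frac{1}{9}$ ($R{\left(o \right)} = \left(- \frac{1}{3}\right)^{2} = \frac{1}{9}$)
$\frac{1}{R{\left(D \right)}} = \frac{1}{\frac{1}{9}} = 9$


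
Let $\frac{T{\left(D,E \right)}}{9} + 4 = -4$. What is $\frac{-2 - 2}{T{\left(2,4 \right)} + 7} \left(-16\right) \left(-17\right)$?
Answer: $\frac{1088}{65} \approx 16.738$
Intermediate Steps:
$T{\left(D,E \right)} = -72$ ($T{\left(D,E \right)} = -36 + 9 \left(-4\right) = -36 - 36 = -72$)
$\frac{-2 - 2}{T{\left(2,4 \right)} + 7} \left(-16\right) \left(-17\right) = \frac{-2 - 2}{-72 + 7} \left(-16\right) \left(-17\right) = - \frac{4}{-65} \left(-16\right) \left(-17\right) = \left(-4\right) \left(- \frac{1}{65}\right) \left(-16\right) \left(-17\right) = \frac{4}{65} \left(-16\right) \left(-17\right) = \left(- \frac{64}{65}\right) \left(-17\right) = \frac{1088}{65}$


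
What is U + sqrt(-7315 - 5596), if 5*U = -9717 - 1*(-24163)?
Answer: 14446/5 + I*sqrt(12911) ≈ 2889.2 + 113.63*I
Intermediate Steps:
U = 14446/5 (U = (-9717 - 1*(-24163))/5 = (-9717 + 24163)/5 = (1/5)*14446 = 14446/5 ≈ 2889.2)
U + sqrt(-7315 - 5596) = 14446/5 + sqrt(-7315 - 5596) = 14446/5 + sqrt(-12911) = 14446/5 + I*sqrt(12911)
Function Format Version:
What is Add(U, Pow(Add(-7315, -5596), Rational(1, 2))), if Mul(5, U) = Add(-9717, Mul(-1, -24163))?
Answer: Add(Rational(14446, 5), Mul(I, Pow(12911, Rational(1, 2)))) ≈ Add(2889.2, Mul(113.63, I))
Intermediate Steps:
U = Rational(14446, 5) (U = Mul(Rational(1, 5), Add(-9717, Mul(-1, -24163))) = Mul(Rational(1, 5), Add(-9717, 24163)) = Mul(Rational(1, 5), 14446) = Rational(14446, 5) ≈ 2889.2)
Add(U, Pow(Add(-7315, -5596), Rational(1, 2))) = Add(Rational(14446, 5), Pow(Add(-7315, -5596), Rational(1, 2))) = Add(Rational(14446, 5), Pow(-12911, Rational(1, 2))) = Add(Rational(14446, 5), Mul(I, Pow(12911, Rational(1, 2))))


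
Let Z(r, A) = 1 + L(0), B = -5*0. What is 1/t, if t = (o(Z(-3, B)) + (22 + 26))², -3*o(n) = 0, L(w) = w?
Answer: 1/2304 ≈ 0.00043403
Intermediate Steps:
B = 0
Z(r, A) = 1 (Z(r, A) = 1 + 0 = 1)
o(n) = 0 (o(n) = -⅓*0 = 0)
t = 2304 (t = (0 + (22 + 26))² = (0 + 48)² = 48² = 2304)
1/t = 1/2304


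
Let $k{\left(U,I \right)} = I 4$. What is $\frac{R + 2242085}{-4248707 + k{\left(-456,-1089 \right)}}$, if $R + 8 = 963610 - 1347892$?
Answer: $- \frac{1857795}{4253063} \approx -0.43681$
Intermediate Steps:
$R = -384290$ ($R = -8 + \left(963610 - 1347892\right) = -8 - 384282 = -384290$)
$k{\left(U,I \right)} = 4 I$
$\frac{R + 2242085}{-4248707 + k{\left(-456,-1089 \right)}} = \frac{-384290 + 2242085}{-4248707 + 4 \left(-1089\right)} = \frac{1857795}{-4248707 - 4356} = \frac{1857795}{-4253063} = 1857795 \left(- \frac{1}{4253063}\right) = - \frac{1857795}{4253063}$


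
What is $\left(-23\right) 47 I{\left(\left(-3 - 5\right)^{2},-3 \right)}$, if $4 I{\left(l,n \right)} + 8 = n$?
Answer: $\frac{11891}{4} \approx 2972.8$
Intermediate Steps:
$I{\left(l,n \right)} = -2 + \frac{n}{4}$
$\left(-23\right) 47 I{\left(\left(-3 - 5\right)^{2},-3 \right)} = \left(-23\right) 47 \left(-2 + \frac{1}{4} \left(-3\right)\right) = - 1081 \left(-2 - \frac{3}{4}\right) = \left(-1081\right) \left(- \frac{11}{4}\right) = \frac{11891}{4}$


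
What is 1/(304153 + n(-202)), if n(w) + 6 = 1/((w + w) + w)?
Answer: 606/184313081 ≈ 3.2879e-6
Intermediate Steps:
n(w) = -6 + 1/(3*w) (n(w) = -6 + 1/((w + w) + w) = -6 + 1/(2*w + w) = -6 + 1/(3*w))
1/(304153 + n(-202)) = 1/(304153 + (-6 + (1/3)/(-202))) = 1/(304153 + (-6 + (1/3)*(-1/202))) = 1/(304153 + (-6 - 1/606)) = 1/(304153 - 3637/606) = 1/(184313081/606) = 606/184313081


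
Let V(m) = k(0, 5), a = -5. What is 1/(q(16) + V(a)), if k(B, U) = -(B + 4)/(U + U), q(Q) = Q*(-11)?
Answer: -5/882 ≈ -0.0056689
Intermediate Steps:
q(Q) = -11*Q
k(B, U) = -(4 + B)/(2*U)
V(m) = -2/5 (V(m) = (1/2)*(-4 - 1*0)/5 = (1/2)*(1/5)*(-4 + 0) = (1/2)*(1/5)*(-4) = -2/5)
1/(q(16) + V(a)) = 1/(-11*16 - 2/5) = 1/(-176 - 2/5) = 1/(-882/5) = -5/882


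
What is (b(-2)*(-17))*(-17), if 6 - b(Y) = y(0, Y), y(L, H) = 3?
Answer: 867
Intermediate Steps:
b(Y) = 3 (b(Y) = 6 - 1*3 = 6 - 3 = 3)
(b(-2)*(-17))*(-17) = (3*(-17))*(-17) = -51*(-17) = 867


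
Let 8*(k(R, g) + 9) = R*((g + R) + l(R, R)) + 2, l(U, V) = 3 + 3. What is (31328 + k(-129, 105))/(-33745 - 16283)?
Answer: -21073/33352 ≈ -0.63184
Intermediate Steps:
l(U, V) = 6
k(R, g) = -35/4 + R*(6 + R + g)/8 (k(R, g) = -9 + (R*((g + R) + 6) + 2)/8 = -9 + (R*((R + g) + 6) + 2)/8 = -9 + (R*(6 + R + g) + 2)/8 = -9 + (2 + R*(6 + R + g))/8 = -9 + (1/4 + R*(6 + R + g)/8) = -35/4 + R*(6 + R + g)/8)
(31328 + k(-129, 105))/(-33745 - 16283) = (31328 + (-35/4 + (1/8)*(-129)**2 + (3/4)*(-129) + (1/8)*(-129)*105))/(-33745 - 16283) = (31328 + (-35/4 + (1/8)*16641 - 387/4 - 13545/8))/(-50028) = (31328 + (-35/4 + 16641/8 - 387/4 - 13545/8))*(-1/50028) = (31328 + 563/2)*(-1/50028) = (63219/2)*(-1/50028) = -21073/33352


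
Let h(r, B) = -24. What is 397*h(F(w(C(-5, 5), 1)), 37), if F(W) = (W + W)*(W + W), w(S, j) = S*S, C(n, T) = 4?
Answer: -9528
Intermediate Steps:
w(S, j) = S²
F(W) = 4*W² (F(W) = (2*W)*(2*W) = 4*W²)
397*h(F(w(C(-5, 5), 1)), 37) = 397*(-24) = -9528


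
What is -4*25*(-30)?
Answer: 3000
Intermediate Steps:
-4*25*(-30) = -100*(-30) = 3000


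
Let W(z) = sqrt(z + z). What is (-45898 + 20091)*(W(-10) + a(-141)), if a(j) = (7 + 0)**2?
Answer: -1264543 - 51614*I*sqrt(5) ≈ -1.2645e+6 - 1.1541e+5*I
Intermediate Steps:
a(j) = 49 (a(j) = 7**2 = 49)
W(z) = sqrt(2)*sqrt(z) (W(z) = sqrt(2*z) = sqrt(2)*sqrt(z))
(-45898 + 20091)*(W(-10) + a(-141)) = (-45898 + 20091)*(sqrt(2)*sqrt(-10) + 49) = -25807*(sqrt(2)*(I*sqrt(10)) + 49) = -25807*(2*I*sqrt(5) + 49) = -25807*(49 + 2*I*sqrt(5)) = -1264543 - 51614*I*sqrt(5)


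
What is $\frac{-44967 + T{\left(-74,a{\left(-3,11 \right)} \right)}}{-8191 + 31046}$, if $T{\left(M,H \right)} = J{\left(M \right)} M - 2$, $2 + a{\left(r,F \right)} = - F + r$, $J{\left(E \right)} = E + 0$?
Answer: $- \frac{39493}{22855} \approx -1.728$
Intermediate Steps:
$J{\left(E \right)} = E$
$a{\left(r,F \right)} = -2 + r - F$ ($a{\left(r,F \right)} = -2 - \left(F - r\right) = -2 + r - F$)
$T{\left(M,H \right)} = -2 + M^{2}$ ($T{\left(M,H \right)} = M M - 2 = M^{2} - 2 = -2 + M^{2}$)
$\frac{-44967 + T{\left(-74,a{\left(-3,11 \right)} \right)}}{-8191 + 31046} = \frac{-44967 - \left(2 - \left(-74\right)^{2}\right)}{-8191 + 31046} = \frac{-44967 + \left(-2 + 5476\right)}{22855} = \left(-44967 + 5474\right) \frac{1}{22855} = \left(-39493\right) \frac{1}{22855} = - \frac{39493}{22855}$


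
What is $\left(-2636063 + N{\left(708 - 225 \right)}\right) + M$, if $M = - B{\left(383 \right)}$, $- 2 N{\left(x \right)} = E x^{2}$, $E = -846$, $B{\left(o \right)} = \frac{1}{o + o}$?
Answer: $\frac{73570610943}{766} \approx 9.6045 \cdot 10^{7}$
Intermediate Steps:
$B{\left(o \right)} = \frac{1}{2 o}$
$N{\left(x \right)} = 423 x^{2}$ ($N{\left(x \right)} = - \frac{\left(-846\right) x^{2}}{2} = 423 x^{2}$)
$M = - \frac{1}{766}$ ($M = - \frac{1}{2 \cdot 383} = \left(-1\right) \frac{1}{766} = - \frac{1}{766} \approx -0.0013055$)
$\left(-2636063 + N{\left(708 - 225 \right)}\right) + M = \left(-2636063 + 423 \left(708 - 225\right)^{2}\right) - \frac{1}{766} = \left(-2636063 + 423 \cdot 483^{2}\right) - \frac{1}{766} = \left(-2636063 + 423 \cdot 233289\right) - \frac{1}{766} = \left(-2636063 + 98681247\right) - \frac{1}{766} = 96045184 - \frac{1}{766} = \frac{73570610943}{766}$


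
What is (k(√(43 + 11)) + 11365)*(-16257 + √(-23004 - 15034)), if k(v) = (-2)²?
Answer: -184825833 + 11369*I*√38038 ≈ -1.8483e+8 + 2.2173e+6*I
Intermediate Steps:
k(v) = 4
(k(√(43 + 11)) + 11365)*(-16257 + √(-23004 - 15034)) = (4 + 11365)*(-16257 + √(-23004 - 15034)) = 11369*(-16257 + √(-38038)) = 11369*(-16257 + I*√38038) = -184825833 + 11369*I*√38038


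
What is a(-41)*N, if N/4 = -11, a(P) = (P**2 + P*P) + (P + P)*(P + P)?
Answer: -443784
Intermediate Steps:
a(P) = 6*P**2 (a(P) = (P**2 + P**2) + (2*P)*(2*P) = 2*P**2 + 4*P**2 = 6*P**2)
N = -44 (N = 4*(-11) = -44)
a(-41)*N = (6*(-41)**2)*(-44) = (6*1681)*(-44) = 10086*(-44) = -443784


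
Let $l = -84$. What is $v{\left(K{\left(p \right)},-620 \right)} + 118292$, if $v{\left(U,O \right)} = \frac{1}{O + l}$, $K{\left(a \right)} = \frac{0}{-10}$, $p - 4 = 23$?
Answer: $\frac{83277567}{704} \approx 1.1829 \cdot 10^{5}$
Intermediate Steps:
$p = 27$ ($p = 4 + 23 = 27$)
$K{\left(a \right)} = 0$ ($K{\left(a \right)} = 0 \left(- \frac{1}{10}\right) = 0$)
$v{\left(U,O \right)} = \frac{1}{-84 + O}$ ($v{\left(U,O \right)} = \frac{1}{O - 84} = \frac{1}{-84 + O}$)
$v{\left(K{\left(p \right)},-620 \right)} + 118292 = \frac{1}{-84 - 620} + 118292 = \frac{1}{-704} + 118292 = - \frac{1}{704} + 118292 = \frac{83277567}{704}$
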